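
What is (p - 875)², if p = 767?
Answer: 11664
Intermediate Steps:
(p - 875)² = (767 - 875)² = (-108)² = 11664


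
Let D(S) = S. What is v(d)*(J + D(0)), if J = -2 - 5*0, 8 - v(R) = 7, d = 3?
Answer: -2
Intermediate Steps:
v(R) = 1 (v(R) = 8 - 1*7 = 8 - 7 = 1)
J = -2 (J = -2 + 0 = -2)
v(d)*(J + D(0)) = 1*(-2 + 0) = 1*(-2) = -2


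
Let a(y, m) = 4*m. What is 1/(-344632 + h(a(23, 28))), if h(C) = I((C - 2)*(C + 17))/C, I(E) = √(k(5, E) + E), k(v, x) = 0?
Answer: -2161531904/744933063132233 - 56*√14190/744933063132233 ≈ -2.9017e-6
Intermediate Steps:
I(E) = √E (I(E) = √(0 + E) = √E)
h(C) = √((-2 + C)*(17 + C))/C (h(C) = √((C - 2)*(C + 17))/C = √((-2 + C)*(17 + C))/C)
1/(-344632 + h(a(23, 28))) = 1/(-344632 + √(-34 + (4*28)² + 15*(4*28))/((4*28))) = 1/(-344632 + √(-34 + 112² + 15*112)/112) = 1/(-344632 + √(-34 + 12544 + 1680)/112) = 1/(-344632 + √14190/112)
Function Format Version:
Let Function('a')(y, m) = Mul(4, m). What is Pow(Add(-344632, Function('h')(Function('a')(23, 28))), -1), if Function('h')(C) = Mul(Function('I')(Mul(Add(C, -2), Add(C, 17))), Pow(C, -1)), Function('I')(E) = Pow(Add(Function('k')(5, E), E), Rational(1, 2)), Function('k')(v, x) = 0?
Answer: Add(Rational(-2161531904, 744933063132233), Mul(Rational(-56, 744933063132233), Pow(14190, Rational(1, 2)))) ≈ -2.9017e-6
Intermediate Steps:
Function('I')(E) = Pow(E, Rational(1, 2)) (Function('I')(E) = Pow(Add(0, E), Rational(1, 2)) = Pow(E, Rational(1, 2)))
Function('h')(C) = Mul(Pow(C, -1), Pow(Mul(Add(-2, C), Add(17, C)), Rational(1, 2))) (Function('h')(C) = Mul(Pow(Mul(Add(C, -2), Add(C, 17)), Rational(1, 2)), Pow(C, -1)) = Mul(Pow(Mul(Add(-2, C), Add(17, C)), Rational(1, 2)), Pow(C, -1)) = Mul(Pow(C, -1), Pow(Mul(Add(-2, C), Add(17, C)), Rational(1, 2))))
Pow(Add(-344632, Function('h')(Function('a')(23, 28))), -1) = Pow(Add(-344632, Mul(Pow(Mul(4, 28), -1), Pow(Add(-34, Pow(Mul(4, 28), 2), Mul(15, Mul(4, 28))), Rational(1, 2)))), -1) = Pow(Add(-344632, Mul(Pow(112, -1), Pow(Add(-34, Pow(112, 2), Mul(15, 112)), Rational(1, 2)))), -1) = Pow(Add(-344632, Mul(Rational(1, 112), Pow(Add(-34, 12544, 1680), Rational(1, 2)))), -1) = Pow(Add(-344632, Mul(Rational(1, 112), Pow(14190, Rational(1, 2)))), -1)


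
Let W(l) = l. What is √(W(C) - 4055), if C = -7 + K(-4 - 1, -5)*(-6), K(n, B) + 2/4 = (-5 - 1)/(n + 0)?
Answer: 9*I*√1255/5 ≈ 63.767*I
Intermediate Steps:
K(n, B) = -½ - 6/n (K(n, B) = -½ + (-5 - 1)/(n + 0) = -½ - 6/n)
C = -56/5 (C = -7 + ((-12 - (-4 - 1))/(2*(-4 - 1)))*(-6) = -7 + ((½)*(-12 - 1*(-5))/(-5))*(-6) = -7 + ((½)*(-⅕)*(-12 + 5))*(-6) = -7 + ((½)*(-⅕)*(-7))*(-6) = -7 + (7/10)*(-6) = -7 - 21/5 = -56/5 ≈ -11.200)
√(W(C) - 4055) = √(-56/5 - 4055) = √(-20331/5) = 9*I*√1255/5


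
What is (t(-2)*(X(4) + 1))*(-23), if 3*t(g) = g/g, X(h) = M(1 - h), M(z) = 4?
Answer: -115/3 ≈ -38.333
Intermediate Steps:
X(h) = 4
t(g) = 1/3 (t(g) = (g/g)/3 = (1/3)*1 = 1/3)
(t(-2)*(X(4) + 1))*(-23) = ((4 + 1)/3)*(-23) = ((1/3)*5)*(-23) = (5/3)*(-23) = -115/3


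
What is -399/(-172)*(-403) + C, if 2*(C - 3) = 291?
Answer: -135255/172 ≈ -786.37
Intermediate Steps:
C = 297/2 (C = 3 + (½)*291 = 3 + 291/2 = 297/2 ≈ 148.50)
-399/(-172)*(-403) + C = -399/(-172)*(-403) + 297/2 = -399*(-1/172)*(-403) + 297/2 = (399/172)*(-403) + 297/2 = -160797/172 + 297/2 = -135255/172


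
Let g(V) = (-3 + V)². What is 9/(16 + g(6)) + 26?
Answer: 659/25 ≈ 26.360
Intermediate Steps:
9/(16 + g(6)) + 26 = 9/(16 + (-3 + 6)²) + 26 = 9/(16 + 3²) + 26 = 9/(16 + 9) + 26 = 9/25 + 26 = 659/25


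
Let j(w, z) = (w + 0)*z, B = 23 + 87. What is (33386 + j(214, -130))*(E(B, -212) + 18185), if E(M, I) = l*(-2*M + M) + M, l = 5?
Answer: 98768670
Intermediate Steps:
B = 110
j(w, z) = w*z
E(M, I) = -4*M (E(M, I) = 5*(-2*M + M) + M = 5*(-M) + M = -5*M + M = -4*M)
(33386 + j(214, -130))*(E(B, -212) + 18185) = (33386 + 214*(-130))*(-4*110 + 18185) = (33386 - 27820)*(-440 + 18185) = 5566*17745 = 98768670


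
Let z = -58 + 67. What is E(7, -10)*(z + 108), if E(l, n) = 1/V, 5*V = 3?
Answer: 195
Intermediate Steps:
V = ⅗ (V = (⅕)*3 = ⅗ ≈ 0.60000)
z = 9
E(l, n) = 5/3 (E(l, n) = 1/(⅗) = 5/3)
E(7, -10)*(z + 108) = 5*(9 + 108)/3 = (5/3)*117 = 195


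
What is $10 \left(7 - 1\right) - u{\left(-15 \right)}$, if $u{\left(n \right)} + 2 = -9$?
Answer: $71$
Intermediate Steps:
$u{\left(n \right)} = -11$ ($u{\left(n \right)} = -2 - 9 = -11$)
$10 \left(7 - 1\right) - u{\left(-15 \right)} = 10 \left(7 - 1\right) - -11 = 10 \cdot 6 + 11 = 60 + 11 = 71$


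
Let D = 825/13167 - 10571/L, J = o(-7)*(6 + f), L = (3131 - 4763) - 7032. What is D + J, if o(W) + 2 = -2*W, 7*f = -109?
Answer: -6888059/60648 ≈ -113.57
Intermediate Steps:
f = -109/7 (f = (1/7)*(-109) = -109/7 ≈ -15.571)
o(W) = -2 - 2*W
L = -8664 (L = -1632 - 7032 = -8664)
J = -804/7 (J = (-2 - 2*(-7))*(6 - 109/7) = (-2 + 14)*(-67/7) = 12*(-67/7) = -804/7 ≈ -114.86)
D = 77797/60648 (D = 825/13167 - 10571/(-8664) = 825*(1/13167) - 10571*(-1/8664) = 25/399 + 10571/8664 = 77797/60648 ≈ 1.2828)
D + J = 77797/60648 - 804/7 = -6888059/60648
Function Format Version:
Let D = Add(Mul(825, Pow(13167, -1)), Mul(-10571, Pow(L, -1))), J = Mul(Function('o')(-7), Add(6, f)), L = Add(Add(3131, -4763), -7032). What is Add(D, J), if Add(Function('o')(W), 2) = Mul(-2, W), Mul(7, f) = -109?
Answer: Rational(-6888059, 60648) ≈ -113.57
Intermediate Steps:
f = Rational(-109, 7) (f = Mul(Rational(1, 7), -109) = Rational(-109, 7) ≈ -15.571)
Function('o')(W) = Add(-2, Mul(-2, W))
L = -8664 (L = Add(-1632, -7032) = -8664)
J = Rational(-804, 7) (J = Mul(Add(-2, Mul(-2, -7)), Add(6, Rational(-109, 7))) = Mul(Add(-2, 14), Rational(-67, 7)) = Mul(12, Rational(-67, 7)) = Rational(-804, 7) ≈ -114.86)
D = Rational(77797, 60648) (D = Add(Mul(825, Pow(13167, -1)), Mul(-10571, Pow(-8664, -1))) = Add(Mul(825, Rational(1, 13167)), Mul(-10571, Rational(-1, 8664))) = Add(Rational(25, 399), Rational(10571, 8664)) = Rational(77797, 60648) ≈ 1.2828)
Add(D, J) = Add(Rational(77797, 60648), Rational(-804, 7)) = Rational(-6888059, 60648)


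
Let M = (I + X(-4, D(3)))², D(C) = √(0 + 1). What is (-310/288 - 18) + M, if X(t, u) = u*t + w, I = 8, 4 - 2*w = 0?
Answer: 2437/144 ≈ 16.924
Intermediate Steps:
w = 2 (w = 2 - ½*0 = 2 + 0 = 2)
D(C) = 1 (D(C) = √1 = 1)
X(t, u) = 2 + t*u (X(t, u) = u*t + 2 = t*u + 2 = 2 + t*u)
M = 36 (M = (8 + (2 - 4*1))² = (8 + (2 - 4))² = (8 - 2)² = 6² = 36)
(-310/288 - 18) + M = (-310/288 - 18) + 36 = (-310*1/288 - 18) + 36 = (-155/144 - 18) + 36 = -2747/144 + 36 = 2437/144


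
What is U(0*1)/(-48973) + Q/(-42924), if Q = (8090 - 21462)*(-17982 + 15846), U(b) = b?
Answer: -2380216/3577 ≈ -665.42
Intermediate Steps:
Q = 28562592 (Q = -13372*(-2136) = 28562592)
U(0*1)/(-48973) + Q/(-42924) = (0*1)/(-48973) + 28562592/(-42924) = 0*(-1/48973) + 28562592*(-1/42924) = 0 - 2380216/3577 = -2380216/3577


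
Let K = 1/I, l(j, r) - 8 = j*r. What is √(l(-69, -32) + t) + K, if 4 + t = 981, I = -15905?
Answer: -1/15905 + √3193 ≈ 56.507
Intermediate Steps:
l(j, r) = 8 + j*r
t = 977 (t = -4 + 981 = 977)
K = -1/15905 (K = 1/(-15905) = -1/15905 ≈ -6.2873e-5)
√(l(-69, -32) + t) + K = √((8 - 69*(-32)) + 977) - 1/15905 = √((8 + 2208) + 977) - 1/15905 = √(2216 + 977) - 1/15905 = √3193 - 1/15905 = -1/15905 + √3193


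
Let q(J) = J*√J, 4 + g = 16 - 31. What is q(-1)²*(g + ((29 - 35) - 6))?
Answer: 31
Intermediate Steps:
g = -19 (g = -4 + (16 - 31) = -4 - 15 = -19)
q(J) = J^(3/2)
q(-1)²*(g + ((29 - 35) - 6)) = ((-1)^(3/2))²*(-19 + ((29 - 35) - 6)) = (-I)²*(-19 + (-6 - 6)) = -(-19 - 12) = -1*(-31) = 31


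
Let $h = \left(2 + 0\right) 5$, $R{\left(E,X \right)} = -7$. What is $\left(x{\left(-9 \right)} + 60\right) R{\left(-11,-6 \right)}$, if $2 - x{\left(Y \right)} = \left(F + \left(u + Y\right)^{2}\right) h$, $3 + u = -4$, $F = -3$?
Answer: $17276$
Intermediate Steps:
$u = -7$ ($u = -3 - 4 = -7$)
$h = 10$ ($h = 2 \cdot 5 = 10$)
$x{\left(Y \right)} = 32 - 10 \left(-7 + Y\right)^{2}$ ($x{\left(Y \right)} = 2 - \left(-3 + \left(-7 + Y\right)^{2}\right) 10 = 2 - \left(-30 + 10 \left(-7 + Y\right)^{2}\right) = 32 - 10 \left(-7 + Y\right)^{2}$)
$\left(x{\left(-9 \right)} + 60\right) R{\left(-11,-6 \right)} = \left(\left(32 - 10 \left(-7 - 9\right)^{2}\right) + 60\right) \left(-7\right) = \left(\left(32 - 10 \left(-16\right)^{2}\right) + 60\right) \left(-7\right) = \left(\left(32 - 2560\right) + 60\right) \left(-7\right) = \left(-2528 + 60\right) \left(-7\right) = \left(-2468\right) \left(-7\right) = 17276$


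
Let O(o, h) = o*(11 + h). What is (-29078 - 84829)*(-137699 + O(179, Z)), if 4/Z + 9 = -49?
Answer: 448398094896/29 ≈ 1.5462e+10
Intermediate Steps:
Z = -2/29 (Z = 4/(-9 - 49) = 4/(-58) = 4*(-1/58) = -2/29 ≈ -0.068966)
(-29078 - 84829)*(-137699 + O(179, Z)) = (-29078 - 84829)*(-137699 + 179*(11 - 2/29)) = -113907*(-137699 + 179*(317/29)) = -113907*(-137699 + 56743/29) = -113907*(-3936528/29) = 448398094896/29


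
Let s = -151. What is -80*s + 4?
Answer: 12084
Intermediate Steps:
-80*s + 4 = -80*(-151) + 4 = 12080 + 4 = 12084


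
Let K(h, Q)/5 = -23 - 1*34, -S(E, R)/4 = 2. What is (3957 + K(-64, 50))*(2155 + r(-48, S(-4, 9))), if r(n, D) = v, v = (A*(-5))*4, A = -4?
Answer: 8206920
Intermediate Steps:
S(E, R) = -8 (S(E, R) = -4*2 = -8)
K(h, Q) = -285 (K(h, Q) = 5*(-23 - 1*34) = 5*(-23 - 34) = 5*(-57) = -285)
v = 80 (v = -4*(-5)*4 = 20*4 = 80)
r(n, D) = 80
(3957 + K(-64, 50))*(2155 + r(-48, S(-4, 9))) = (3957 - 285)*(2155 + 80) = 3672*2235 = 8206920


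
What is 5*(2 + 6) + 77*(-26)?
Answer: -1962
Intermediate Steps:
5*(2 + 6) + 77*(-26) = 5*8 - 2002 = 40 - 2002 = -1962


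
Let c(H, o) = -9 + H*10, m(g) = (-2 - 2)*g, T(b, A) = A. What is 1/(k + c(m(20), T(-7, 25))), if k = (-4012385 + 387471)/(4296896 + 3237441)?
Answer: -7534337/6098903547 ≈ -0.0012354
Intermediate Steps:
m(g) = -4*g
c(H, o) = -9 + 10*H
k = -3624914/7534337 ≈ -0.48112
1/(k + c(m(20), T(-7, 25))) = 1/(-3624914/7534337 + (-9 + 10*(-4*20))) = 1/(-3624914/7534337 + (-9 + 10*(-80))) = 1/(-3624914/7534337 + (-9 - 800)) = 1/(-3624914/7534337 - 809) = 1/(-6098903547/7534337) = -7534337/6098903547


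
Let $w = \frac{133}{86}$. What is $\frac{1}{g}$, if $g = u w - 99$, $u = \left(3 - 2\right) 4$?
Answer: $- \frac{43}{3991} \approx -0.010774$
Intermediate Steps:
$u = 4$ ($u = 1 \cdot 4 = 4$)
$w = \frac{133}{86}$ ($w = 133 \cdot \frac{1}{86} = \frac{133}{86} \approx 1.5465$)
$g = - \frac{3991}{43}$ ($g = 4 \cdot \frac{133}{86} - 99 = \frac{266}{43} - 99 = - \frac{3991}{43} \approx -92.814$)
$\frac{1}{g} = \frac{1}{- \frac{3991}{43}} = - \frac{43}{3991}$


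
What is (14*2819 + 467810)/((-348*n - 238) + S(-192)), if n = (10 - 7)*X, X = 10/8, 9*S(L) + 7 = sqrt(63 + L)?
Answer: -63432834696/193043365 - 4565484*I*sqrt(129)/193043365 ≈ -328.59 - 0.26861*I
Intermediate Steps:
S(L) = -7/9 + sqrt(63 + L)/9
X = 5/4 (X = 10*(1/8) = 5/4 ≈ 1.2500)
n = 15/4 (n = (10 - 7)*(5/4) = 3*(5/4) = 15/4 ≈ 3.7500)
(14*2819 + 467810)/((-348*n - 238) + S(-192)) = (14*2819 + 467810)/((-348*15/4 - 238) + (-7/9 + sqrt(63 - 192)/9)) = (39466 + 467810)/((-1305 - 238) + (-7/9 + sqrt(-129)/9)) = 507276/(-1543 + (-7/9 + (I*sqrt(129))/9)) = 507276/(-1543 + (-7/9 + I*sqrt(129)/9)) = 507276/(-13894/9 + I*sqrt(129)/9)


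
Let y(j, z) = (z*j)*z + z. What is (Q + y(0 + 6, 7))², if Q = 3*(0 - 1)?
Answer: 88804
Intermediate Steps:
y(j, z) = z + j*z² (y(j, z) = (j*z)*z + z = j*z² + z = z + j*z²)
Q = -3 (Q = 3*(-1) = -3)
(Q + y(0 + 6, 7))² = (-3 + 7*(1 + (0 + 6)*7))² = (-3 + 7*(1 + 6*7))² = (-3 + 7*(1 + 42))² = (-3 + 7*43)² = (-3 + 301)² = 298² = 88804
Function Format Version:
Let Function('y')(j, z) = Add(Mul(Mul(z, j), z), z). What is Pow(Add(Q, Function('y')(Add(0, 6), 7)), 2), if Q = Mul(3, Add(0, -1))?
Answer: 88804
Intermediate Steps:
Function('y')(j, z) = Add(z, Mul(j, Pow(z, 2))) (Function('y')(j, z) = Add(Mul(Mul(j, z), z), z) = Add(Mul(j, Pow(z, 2)), z) = Add(z, Mul(j, Pow(z, 2))))
Q = -3 (Q = Mul(3, -1) = -3)
Pow(Add(Q, Function('y')(Add(0, 6), 7)), 2) = Pow(Add(-3, Mul(7, Add(1, Mul(Add(0, 6), 7)))), 2) = Pow(Add(-3, Mul(7, Add(1, Mul(6, 7)))), 2) = Pow(Add(-3, Mul(7, Add(1, 42))), 2) = Pow(Add(-3, Mul(7, 43)), 2) = Pow(Add(-3, 301), 2) = Pow(298, 2) = 88804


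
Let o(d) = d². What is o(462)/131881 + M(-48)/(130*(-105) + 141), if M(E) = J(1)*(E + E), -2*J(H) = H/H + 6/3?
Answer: 318269348/197953381 ≈ 1.6078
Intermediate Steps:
J(H) = -3/2 (J(H) = -(H/H + 6/3)/2 = -(1 + 6*(⅓))/2 = -(1 + 2)/2 = -½*3 = -3/2)
M(E) = -3*E (M(E) = -3*(E + E)/2 = -3*E)
o(462)/131881 + M(-48)/(130*(-105) + 141) = 462²/131881 + (-3*(-48))/(130*(-105) + 141) = 213444*(1/131881) + 144/(-13650 + 141) = 213444/131881 + 144/(-13509) = 213444/131881 + 144*(-1/13509) = 213444/131881 - 16/1501 = 318269348/197953381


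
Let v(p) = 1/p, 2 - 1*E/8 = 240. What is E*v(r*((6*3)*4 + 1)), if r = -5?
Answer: 1904/365 ≈ 5.2164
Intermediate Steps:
E = -1904 (E = 16 - 8*240 = 16 - 1920 = -1904)
v(p) = 1/p
E*v(r*((6*3)*4 + 1)) = -1904*(-1/(5*((6*3)*4 + 1))) = -1904*(-1/(5*(18*4 + 1))) = -1904*(-1/(5*(72 + 1))) = -1904/((-5*73)) = -1904/(-365) = -1904*(-1/365) = 1904/365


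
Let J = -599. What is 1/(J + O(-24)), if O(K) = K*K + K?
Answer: -1/47 ≈ -0.021277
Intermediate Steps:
O(K) = K + K² (O(K) = K² + K = K + K²)
1/(J + O(-24)) = 1/(-599 - 24*(1 - 24)) = 1/(-599 - 24*(-23)) = 1/(-599 + 552) = 1/(-47) = -1/47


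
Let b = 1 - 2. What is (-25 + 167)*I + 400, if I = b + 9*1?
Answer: 1536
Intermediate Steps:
b = -1
I = 8 (I = -1 + 9*1 = -1 + 9 = 8)
(-25 + 167)*I + 400 = (-25 + 167)*8 + 400 = 142*8 + 400 = 1136 + 400 = 1536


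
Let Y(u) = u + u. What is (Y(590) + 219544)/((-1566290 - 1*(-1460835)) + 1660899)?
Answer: 55181/388861 ≈ 0.14190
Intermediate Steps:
Y(u) = 2*u
(Y(590) + 219544)/((-1566290 - 1*(-1460835)) + 1660899) = (2*590 + 219544)/((-1566290 - 1*(-1460835)) + 1660899) = (1180 + 219544)/((-1566290 + 1460835) + 1660899) = 220724/(-105455 + 1660899) = 220724/1555444 = 220724*(1/1555444) = 55181/388861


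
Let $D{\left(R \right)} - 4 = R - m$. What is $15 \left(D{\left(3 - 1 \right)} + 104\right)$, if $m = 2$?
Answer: $1620$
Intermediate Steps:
$D{\left(R \right)} = 2 + R$ ($D{\left(R \right)} = 4 + \left(R - 2\right) = 4 + \left(-2 + R\right) = 2 + R$)
$15 \left(D{\left(3 - 1 \right)} + 104\right) = 15 \left(\left(2 + \left(3 - 1\right)\right) + 104\right) = 15 \left(\left(2 + 2\right) + 104\right) = 15 \left(4 + 104\right) = 15 \cdot 108 = 1620$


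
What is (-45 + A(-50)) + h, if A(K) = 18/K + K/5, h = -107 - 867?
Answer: -25734/25 ≈ -1029.4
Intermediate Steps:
h = -974
A(K) = 18/K + K/5 (A(K) = 18/K + K*(⅕) = 18/K + K/5)
(-45 + A(-50)) + h = (-45 + (18/(-50) + (⅕)*(-50))) - 974 = (-45 + (18*(-1/50) - 10)) - 974 = (-45 + (-9/25 - 10)) - 974 = (-45 - 259/25) - 974 = -1384/25 - 974 = -25734/25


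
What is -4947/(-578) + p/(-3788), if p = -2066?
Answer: 146569/16099 ≈ 9.1042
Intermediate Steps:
-4947/(-578) + p/(-3788) = -4947/(-578) - 2066/(-3788) = -4947*(-1/578) - 2066*(-1/3788) = 291/34 + 1033/1894 = 146569/16099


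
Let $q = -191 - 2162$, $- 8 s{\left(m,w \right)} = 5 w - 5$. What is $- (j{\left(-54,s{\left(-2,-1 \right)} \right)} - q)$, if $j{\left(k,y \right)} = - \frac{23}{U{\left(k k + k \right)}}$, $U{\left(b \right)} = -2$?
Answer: $- \frac{4729}{2} \approx -2364.5$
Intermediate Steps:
$s{\left(m,w \right)} = \frac{5}{8} - \frac{5 w}{8}$ ($s{\left(m,w \right)} = - \frac{5 w - 5}{8} = - \frac{-5 + 5 w}{8} = \frac{5}{8} - \frac{5 w}{8}$)
$j{\left(k,y \right)} = \frac{23}{2}$ ($j{\left(k,y \right)} = - \frac{23}{-2} = \left(-23\right) \left(- \frac{1}{2}\right) = \frac{23}{2}$)
$q = -2353$
$- (j{\left(-54,s{\left(-2,-1 \right)} \right)} - q) = - (\frac{23}{2} - -2353) = - (\frac{23}{2} + 2353) = \left(-1\right) \frac{4729}{2} = - \frac{4729}{2}$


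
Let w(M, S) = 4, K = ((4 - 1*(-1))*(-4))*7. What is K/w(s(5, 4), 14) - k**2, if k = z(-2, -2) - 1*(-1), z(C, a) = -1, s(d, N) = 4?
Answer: -35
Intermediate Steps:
K = -140 (K = ((4 + 1)*(-4))*7 = (5*(-4))*7 = -20*7 = -140)
k = 0 (k = -1 - 1*(-1) = -1 + 1 = 0)
K/w(s(5, 4), 14) - k**2 = -140/4 - 1*0**2 = -140*1/4 - 1*0 = -35 + 0 = -35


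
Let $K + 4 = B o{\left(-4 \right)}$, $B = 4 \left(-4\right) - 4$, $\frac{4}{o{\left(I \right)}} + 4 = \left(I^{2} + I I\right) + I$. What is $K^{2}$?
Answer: $\frac{484}{9} \approx 53.778$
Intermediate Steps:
$o{\left(I \right)} = \frac{4}{-4 + I + 2 I^{2}}$ ($o{\left(I \right)} = \frac{4}{-4 + \left(\left(I^{2} + I I\right) + I\right)} = \frac{4}{-4 + \left(\left(I^{2} + I^{2}\right) + I\right)} = \frac{4}{-4 + \left(2 I^{2} + I\right)} = \frac{4}{-4 + \left(I + 2 I^{2}\right)} = \frac{4}{-4 + I + 2 I^{2}}$)
$B = -20$ ($B = -16 - 4 = -20$)
$K = - \frac{22}{3}$ ($K = -4 - 20 \frac{4}{-4 - 4 + 2 \left(-4\right)^{2}} = -4 - 20 \frac{4}{-4 - 4 + 2 \cdot 16} = -4 - 20 \frac{4}{-4 - 4 + 32} = -4 - 20 \cdot \frac{4}{24} = -4 - 20 \cdot 4 \cdot \frac{1}{24} = -4 - \frac{10}{3} = - \frac{22}{3} \approx -7.3333$)
$K^{2} = \left(- \frac{22}{3}\right)^{2} = \frac{484}{9}$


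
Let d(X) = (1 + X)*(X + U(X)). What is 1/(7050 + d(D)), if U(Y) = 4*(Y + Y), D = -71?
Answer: 1/51780 ≈ 1.9312e-5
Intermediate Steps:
U(Y) = 8*Y (U(Y) = 4*(2*Y) = 8*Y)
d(X) = 9*X*(1 + X) (d(X) = (1 + X)*(X + 8*X) = (1 + X)*(9*X) = 9*X*(1 + X))
1/(7050 + d(D)) = 1/(7050 + 9*(-71)*(1 - 71)) = 1/(7050 + 9*(-71)*(-70)) = 1/(7050 + 44730) = 1/51780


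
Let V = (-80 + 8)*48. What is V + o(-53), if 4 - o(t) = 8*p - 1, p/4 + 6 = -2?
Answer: -3195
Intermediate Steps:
p = -32 (p = -24 + 4*(-2) = -24 - 8 = -32)
V = -3456 (V = -72*48 = -3456)
o(t) = 261 (o(t) = 4 - (8*(-32) - 1) = 4 - (-256 - 1) = 4 - 1*(-257) = 4 + 257 = 261)
V + o(-53) = -3456 + 261 = -3195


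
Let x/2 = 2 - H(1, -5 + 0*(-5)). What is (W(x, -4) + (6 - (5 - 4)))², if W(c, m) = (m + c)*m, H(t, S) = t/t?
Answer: 169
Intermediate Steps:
H(t, S) = 1
x = 2 (x = 2*(2 - 1*1) = 2*(2 - 1) = 2*1 = 2)
W(c, m) = m*(c + m) (W(c, m) = (c + m)*m = m*(c + m))
(W(x, -4) + (6 - (5 - 4)))² = (-4*(2 - 4) + (6 - (5 - 4)))² = (-4*(-2) + (6 - 1*1))² = (8 + (6 - 1))² = (8 + 5)² = 13² = 169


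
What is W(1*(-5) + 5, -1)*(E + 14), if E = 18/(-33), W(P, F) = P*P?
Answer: 0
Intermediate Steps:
W(P, F) = P²
E = -6/11 (E = 18*(-1/33) = -6/11 ≈ -0.54545)
W(1*(-5) + 5, -1)*(E + 14) = (1*(-5) + 5)²*(-6/11 + 14) = (-5 + 5)²*(148/11) = 0²*(148/11) = 0*(148/11) = 0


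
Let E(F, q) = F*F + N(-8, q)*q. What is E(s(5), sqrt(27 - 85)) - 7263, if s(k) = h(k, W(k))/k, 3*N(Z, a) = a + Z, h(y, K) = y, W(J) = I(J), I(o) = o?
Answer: -21844/3 - 8*I*sqrt(58)/3 ≈ -7281.3 - 20.309*I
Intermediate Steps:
W(J) = J
N(Z, a) = Z/3 + a/3 (N(Z, a) = (a + Z)/3 = (Z + a)/3 = Z/3 + a/3)
s(k) = 1 (s(k) = k/k = 1)
E(F, q) = F**2 + q*(-8/3 + q/3) (E(F, q) = F*F + ((1/3)*(-8) + q/3)*q = F**2 + (-8/3 + q/3)*q = F**2 + q*(-8/3 + q/3))
E(s(5), sqrt(27 - 85)) - 7263 = (1**2 + sqrt(27 - 85)*(-8 + sqrt(27 - 85))/3) - 7263 = (1 + sqrt(-58)*(-8 + sqrt(-58))/3) - 7263 = (1 + (I*sqrt(58))*(-8 + I*sqrt(58))/3) - 7263 = (1 + I*sqrt(58)*(-8 + I*sqrt(58))/3) - 7263 = -7262 + I*sqrt(58)*(-8 + I*sqrt(58))/3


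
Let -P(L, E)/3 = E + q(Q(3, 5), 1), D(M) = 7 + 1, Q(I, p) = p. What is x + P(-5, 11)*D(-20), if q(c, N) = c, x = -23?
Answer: -407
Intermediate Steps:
D(M) = 8
P(L, E) = -15 - 3*E (P(L, E) = -3*(E + 5) = -3*(5 + E) = -15 - 3*E)
x + P(-5, 11)*D(-20) = -23 + (-15 - 3*11)*8 = -23 + (-15 - 33)*8 = -23 - 48*8 = -23 - 384 = -407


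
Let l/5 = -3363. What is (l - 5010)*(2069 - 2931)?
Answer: 18813150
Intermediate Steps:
l = -16815 (l = 5*(-3363) = -16815)
(l - 5010)*(2069 - 2931) = (-16815 - 5010)*(2069 - 2931) = -21825*(-862) = 18813150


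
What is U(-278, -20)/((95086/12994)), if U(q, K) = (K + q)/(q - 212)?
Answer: 968053/11648035 ≈ 0.083109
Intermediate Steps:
U(q, K) = (K + q)/(-212 + q)
U(-278, -20)/((95086/12994)) = ((-20 - 278)/(-212 - 278))/((95086/12994)) = (-298/(-490))/((95086*(1/12994))) = (-1/490*(-298))/(47543/6497) = (149/245)*(6497/47543) = 968053/11648035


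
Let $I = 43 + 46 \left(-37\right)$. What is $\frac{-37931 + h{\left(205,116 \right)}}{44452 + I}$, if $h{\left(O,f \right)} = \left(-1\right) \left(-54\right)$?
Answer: $- \frac{37877}{42793} \approx -0.88512$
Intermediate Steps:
$I = -1659$ ($I = 43 - 1702 = -1659$)
$h{\left(O,f \right)} = 54$
$\frac{-37931 + h{\left(205,116 \right)}}{44452 + I} = \frac{-37931 + 54}{44452 - 1659} = - \frac{37877}{42793}$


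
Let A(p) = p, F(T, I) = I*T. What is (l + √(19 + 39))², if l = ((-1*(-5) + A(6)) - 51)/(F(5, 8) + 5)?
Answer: 4762/81 - 16*√58/9 ≈ 45.251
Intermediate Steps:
l = -8/9 (l = ((-1*(-5) + 6) - 51)/(8*5 + 5) = ((5 + 6) - 51)/(40 + 5) = (11 - 51)/45 = -40*1/45 = -8/9 ≈ -0.88889)
(l + √(19 + 39))² = (-8/9 + √(19 + 39))² = (-8/9 + √58)²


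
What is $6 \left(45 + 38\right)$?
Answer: $498$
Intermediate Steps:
$6 \left(45 + 38\right) = 6 \cdot 83 = 498$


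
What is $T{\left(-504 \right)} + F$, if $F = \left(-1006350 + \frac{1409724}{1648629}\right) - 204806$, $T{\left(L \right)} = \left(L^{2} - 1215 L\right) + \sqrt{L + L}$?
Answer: $- \frac{63156988544}{183181} + 12 i \sqrt{7} \approx -3.4478 \cdot 10^{5} + 31.749 i$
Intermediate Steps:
$T{\left(L \right)} = L^{2} - 1215 L + \sqrt{2} \sqrt{L}$ ($T{\left(L \right)} = \left(L^{2} - 1215 L\right) + \sqrt{2 L} = \left(L^{2} - 1215 L\right) + \sqrt{2} \sqrt{L} = L^{2} - 1215 L + \sqrt{2} \sqrt{L}$)
$F = - \frac{221860610600}{183181}$ ($F = \left(-1006350 + 1409724 \cdot \frac{1}{1648629}\right) - 204806 = \left(-1006350 + \frac{156636}{183181}\right) - 204806 = - \frac{184344042714}{183181} - 204806 = - \frac{221860610600}{183181} \approx -1.2112 \cdot 10^{6}$)
$T{\left(-504 \right)} + F = \left(\left(-504\right)^{2} - -612360 + \sqrt{2} \sqrt{-504}\right) - \frac{221860610600}{183181} = \left(254016 + 612360 + \sqrt{2} \cdot 6 i \sqrt{14}\right) - \frac{221860610600}{183181} = \left(254016 + 612360 + 12 i \sqrt{7}\right) - \frac{221860610600}{183181} = \left(866376 + 12 i \sqrt{7}\right) - \frac{221860610600}{183181} = - \frac{63156988544}{183181} + 12 i \sqrt{7}$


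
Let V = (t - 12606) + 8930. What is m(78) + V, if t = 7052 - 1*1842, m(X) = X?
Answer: 1612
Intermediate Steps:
t = 5210 (t = 7052 - 1842 = 5210)
V = 1534 (V = (5210 - 12606) + 8930 = -7396 + 8930 = 1534)
m(78) + V = 78 + 1534 = 1612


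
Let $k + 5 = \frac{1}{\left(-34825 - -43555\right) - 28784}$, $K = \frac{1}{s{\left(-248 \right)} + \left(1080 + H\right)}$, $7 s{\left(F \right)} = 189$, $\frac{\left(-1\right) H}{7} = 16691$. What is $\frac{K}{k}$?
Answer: $\frac{10027}{5802181415} \approx 1.7281 \cdot 10^{-6}$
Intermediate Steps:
$H = -116837$ ($H = \left(-7\right) 16691 = -116837$)
$s{\left(F \right)} = 27$ ($s{\left(F \right)} = \frac{1}{7} \cdot 189 = 27$)
$K = - \frac{1}{115730}$ ($K = \frac{1}{27 + \left(1080 - 116837\right)} = \frac{1}{27 - 115757} = \frac{1}{-115730} = - \frac{1}{115730} \approx -8.6408 \cdot 10^{-6}$)
$k = - \frac{100271}{20054}$ ($k = -5 + \frac{1}{\left(-34825 - -43555\right) - 28784} = -5 + \frac{1}{\left(-34825 + 43555\right) - 28784} = -5 + \frac{1}{8730 - 28784} = -5 + \frac{1}{-20054} = -5 - \frac{1}{20054} = - \frac{100271}{20054} \approx -5.0$)
$\frac{K}{k} = - \frac{1}{115730 \left(- \frac{100271}{20054}\right)} = \left(- \frac{1}{115730}\right) \left(- \frac{20054}{100271}\right) = \frac{10027}{5802181415}$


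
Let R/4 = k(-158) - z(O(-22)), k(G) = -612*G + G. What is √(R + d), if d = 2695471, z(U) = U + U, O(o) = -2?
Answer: √3081639 ≈ 1755.5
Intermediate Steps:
k(G) = -611*G
z(U) = 2*U
R = 386168 (R = 4*(-611*(-158) - 2*(-2)) = 4*(96538 - 1*(-4)) = 4*(96538 + 4) = 4*96542 = 386168)
√(R + d) = √(386168 + 2695471) = √3081639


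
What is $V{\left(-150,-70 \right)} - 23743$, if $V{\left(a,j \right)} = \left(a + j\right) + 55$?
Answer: $-23908$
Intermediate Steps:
$V{\left(a,j \right)} = 55 + a + j$
$V{\left(-150,-70 \right)} - 23743 = \left(55 - 150 - 70\right) - 23743 = -165 - 23743 = -23908$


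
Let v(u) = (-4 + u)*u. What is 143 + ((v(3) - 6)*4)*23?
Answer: -685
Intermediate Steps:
v(u) = u*(-4 + u)
143 + ((v(3) - 6)*4)*23 = 143 + ((3*(-4 + 3) - 6)*4)*23 = 143 + ((3*(-1) - 6)*4)*23 = 143 + ((-3 - 6)*4)*23 = 143 - 9*4*23 = 143 - 36*23 = 143 - 828 = -685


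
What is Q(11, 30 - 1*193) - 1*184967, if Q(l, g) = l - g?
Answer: -184793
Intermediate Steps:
Q(11, 30 - 1*193) - 1*184967 = (11 - (30 - 1*193)) - 1*184967 = (11 - (30 - 193)) - 184967 = (11 - 1*(-163)) - 184967 = (11 + 163) - 184967 = 174 - 184967 = -184793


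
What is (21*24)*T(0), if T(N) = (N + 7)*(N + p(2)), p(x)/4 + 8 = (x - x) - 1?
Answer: -127008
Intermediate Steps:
p(x) = -36 (p(x) = -32 + 4*((x - x) - 1) = -32 + 4*(0 - 1) = -32 + 4*(-1) = -32 - 4 = -36)
T(N) = (-36 + N)*(7 + N) (T(N) = (N + 7)*(N - 36) = (7 + N)*(-36 + N) = (-36 + N)*(7 + N))
(21*24)*T(0) = (21*24)*(-252 + 0² - 29*0) = 504*(-252 + 0 + 0) = 504*(-252) = -127008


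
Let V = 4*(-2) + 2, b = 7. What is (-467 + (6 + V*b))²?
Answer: 253009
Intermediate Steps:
V = -6 (V = -8 + 2 = -6)
(-467 + (6 + V*b))² = (-467 + (6 - 6*7))² = (-467 + (6 - 42))² = (-467 - 36)² = (-503)² = 253009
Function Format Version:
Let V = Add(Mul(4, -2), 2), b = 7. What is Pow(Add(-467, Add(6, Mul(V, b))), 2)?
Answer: 253009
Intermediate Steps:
V = -6 (V = Add(-8, 2) = -6)
Pow(Add(-467, Add(6, Mul(V, b))), 2) = Pow(Add(-467, Add(6, Mul(-6, 7))), 2) = Pow(Add(-467, Add(6, -42)), 2) = Pow(Add(-467, -36), 2) = Pow(-503, 2) = 253009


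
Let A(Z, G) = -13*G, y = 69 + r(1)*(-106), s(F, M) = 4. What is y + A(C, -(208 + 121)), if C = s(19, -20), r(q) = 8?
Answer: 3498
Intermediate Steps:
C = 4
y = -779 (y = 69 + 8*(-106) = 69 - 848 = -779)
y + A(C, -(208 + 121)) = -779 - (-13)*(208 + 121) = -779 - (-13)*329 = -779 - 13*(-329) = -779 + 4277 = 3498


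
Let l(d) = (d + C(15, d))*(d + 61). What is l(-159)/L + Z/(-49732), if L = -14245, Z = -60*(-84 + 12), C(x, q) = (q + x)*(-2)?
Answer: 20256198/25301155 ≈ 0.80060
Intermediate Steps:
C(x, q) = -2*q - 2*x
Z = 4320 (Z = -60*(-72) = 4320)
l(d) = (-30 - d)*(61 + d) (l(d) = (d + (-2*d - 2*15))*(d + 61) = (d + (-2*d - 30))*(61 + d) = (d + (-30 - 2*d))*(61 + d) = (-30 - d)*(61 + d))
l(-159)/L + Z/(-49732) = (-1830 - 1*(-159)² - 91*(-159))/(-14245) + 4320/(-49732) = (-1830 - 1*25281 + 14469)*(-1/14245) + 4320*(-1/49732) = (-1830 - 25281 + 14469)*(-1/14245) - 1080/12433 = -12642*(-1/14245) - 1080/12433 = 1806/2035 - 1080/12433 = 20256198/25301155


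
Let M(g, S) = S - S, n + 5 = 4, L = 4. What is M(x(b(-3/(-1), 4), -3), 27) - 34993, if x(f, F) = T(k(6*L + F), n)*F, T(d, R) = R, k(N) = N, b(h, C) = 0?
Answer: -34993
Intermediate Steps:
n = -1 (n = -5 + 4 = -1)
x(f, F) = -F
M(g, S) = 0
M(x(b(-3/(-1), 4), -3), 27) - 34993 = 0 - 34993 = -34993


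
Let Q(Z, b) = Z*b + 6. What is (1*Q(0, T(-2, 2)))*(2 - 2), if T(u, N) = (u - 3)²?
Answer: 0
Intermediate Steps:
T(u, N) = (-3 + u)²
Q(Z, b) = 6 + Z*b
(1*Q(0, T(-2, 2)))*(2 - 2) = (1*(6 + 0*(-3 - 2)²))*(2 - 2) = (1*(6 + 0*(-5)²))*0 = (1*(6 + 0*25))*0 = (1*(6 + 0))*0 = (1*6)*0 = 6*0 = 0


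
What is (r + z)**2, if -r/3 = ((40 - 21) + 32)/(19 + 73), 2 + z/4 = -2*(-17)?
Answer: 135094129/8464 ≈ 15961.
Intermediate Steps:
z = 128 (z = -8 + 4*(-2*(-17)) = -8 + 4*34 = -8 + 136 = 128)
r = -153/92 (r = -3*((40 - 21) + 32)/(19 + 73) = -3*(19 + 32)/92 = -153/92 ≈ -1.6630)
(r + z)**2 = (-153/92 + 128)**2 = (11623/92)**2 = 135094129/8464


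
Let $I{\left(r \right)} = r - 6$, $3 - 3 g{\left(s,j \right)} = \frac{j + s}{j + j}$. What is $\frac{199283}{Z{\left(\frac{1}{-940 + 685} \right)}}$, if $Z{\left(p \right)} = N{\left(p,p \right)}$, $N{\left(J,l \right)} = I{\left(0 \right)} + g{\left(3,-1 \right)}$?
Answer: $- \frac{85407}{2} \approx -42704.0$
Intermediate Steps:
$g{\left(s,j \right)} = 1 - \frac{j + s}{6 j}$ ($g{\left(s,j \right)} = 1 - \frac{\left(j + s\right) \frac{1}{j + j}}{3} = 1 - \frac{\left(j + s\right) \frac{1}{2 j}}{3} = 1 - \frac{\frac{1}{2} \frac{1}{j} \left(j + s\right)}{3} = 1 - \frac{j + s}{6 j}$)
$I{\left(r \right)} = -6 + r$ ($I{\left(r \right)} = r - 6 = -6 + r$)
$N{\left(J,l \right)} = - \frac{14}{3}$ ($N{\left(J,l \right)} = \left(-6 + 0\right) + \frac{\left(-1\right) 3 + 5 \left(-1\right)}{6 \left(-1\right)} = -6 + \frac{1}{6} \left(-1\right) \left(-3 - 5\right) = -6 + \frac{1}{6} \left(-1\right) \left(-8\right) = -6 + \frac{4}{3} = - \frac{14}{3}$)
$Z{\left(p \right)} = - \frac{14}{3}$
$\frac{199283}{Z{\left(\frac{1}{-940 + 685} \right)}} = \frac{199283}{- \frac{14}{3}} = 199283 \left(- \frac{3}{14}\right) = - \frac{85407}{2}$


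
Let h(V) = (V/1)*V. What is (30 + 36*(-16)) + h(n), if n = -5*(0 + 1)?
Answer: -521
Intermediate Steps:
n = -5 (n = -5*1 = -5)
h(V) = V**2 (h(V) = (V*1)*V = V*V = V**2)
(30 + 36*(-16)) + h(n) = (30 + 36*(-16)) + (-5)**2 = (30 - 576) + 25 = -546 + 25 = -521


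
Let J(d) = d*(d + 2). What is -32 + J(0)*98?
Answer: -32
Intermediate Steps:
J(d) = d*(2 + d)
-32 + J(0)*98 = -32 + (0*(2 + 0))*98 = -32 + (0*2)*98 = -32 + 0*98 = -32 + 0 = -32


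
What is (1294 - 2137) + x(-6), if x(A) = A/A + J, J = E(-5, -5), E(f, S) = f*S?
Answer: -817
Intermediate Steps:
E(f, S) = S*f
J = 25 (J = -5*(-5) = 25)
x(A) = 26 (x(A) = A/A + 25 = 1 + 25 = 26)
(1294 - 2137) + x(-6) = (1294 - 2137) + 26 = -843 + 26 = -817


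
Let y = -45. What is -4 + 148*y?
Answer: -6664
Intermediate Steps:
-4 + 148*y = -4 + 148*(-45) = -4 - 6660 = -6664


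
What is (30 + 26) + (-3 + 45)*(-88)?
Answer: -3640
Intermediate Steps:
(30 + 26) + (-3 + 45)*(-88) = 56 + 42*(-88) = 56 - 3696 = -3640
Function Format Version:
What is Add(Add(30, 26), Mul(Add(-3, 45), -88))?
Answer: -3640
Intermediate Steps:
Add(Add(30, 26), Mul(Add(-3, 45), -88)) = Add(56, Mul(42, -88)) = Add(56, -3696) = -3640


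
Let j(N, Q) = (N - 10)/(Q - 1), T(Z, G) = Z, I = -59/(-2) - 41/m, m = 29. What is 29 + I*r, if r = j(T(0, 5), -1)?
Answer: 9827/58 ≈ 169.43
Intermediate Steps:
I = 1629/58 (I = -59/(-2) - 41/29 = -59*(-1/2) - 41*1/29 = 59/2 - 41/29 = 1629/58 ≈ 28.086)
j(N, Q) = (-10 + N)/(-1 + Q)
r = 5 (r = (-10 + 0)/(-1 - 1) = -10/(-2) = -1/2*(-10) = 5)
29 + I*r = 29 + (1629/58)*5 = 29 + 8145/58 = 9827/58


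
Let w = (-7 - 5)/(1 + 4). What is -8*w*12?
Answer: 1152/5 ≈ 230.40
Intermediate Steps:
w = -12/5 ≈ -2.4000
-8*w*12 = -8*(-12/5)*12 = (96/5)*12 = 1152/5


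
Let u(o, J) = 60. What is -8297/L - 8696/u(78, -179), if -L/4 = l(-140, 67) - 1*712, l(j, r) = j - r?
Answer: -8116079/55140 ≈ -147.19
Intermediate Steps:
L = 3676 (L = -4*((-140 - 1*67) - 1*712) = -4*((-140 - 67) - 712) = -4*(-207 - 712) = -4*(-919) = 3676)
-8297/L - 8696/u(78, -179) = -8297/3676 - 8696/60 = -8297*1/3676 - 8696*1/60 = -8297/3676 - 2174/15 = -8116079/55140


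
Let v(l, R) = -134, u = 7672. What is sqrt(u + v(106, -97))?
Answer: sqrt(7538) ≈ 86.822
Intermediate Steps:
sqrt(u + v(106, -97)) = sqrt(7672 - 134) = sqrt(7538)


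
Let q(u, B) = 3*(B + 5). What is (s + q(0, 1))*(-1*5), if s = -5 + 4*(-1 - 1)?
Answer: -25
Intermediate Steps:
s = -13 (s = -5 + 4*(-2) = -5 - 8 = -13)
q(u, B) = 15 + 3*B (q(u, B) = 3*(5 + B) = 15 + 3*B)
(s + q(0, 1))*(-1*5) = (-13 + (15 + 3*1))*(-1*5) = (-13 + (15 + 3))*(-5) = (-13 + 18)*(-5) = 5*(-5) = -25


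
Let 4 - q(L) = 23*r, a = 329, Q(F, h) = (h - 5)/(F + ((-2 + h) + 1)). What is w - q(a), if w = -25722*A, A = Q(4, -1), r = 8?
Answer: 77346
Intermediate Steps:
Q(F, h) = (-5 + h)/(-1 + F + h) (Q(F, h) = (-5 + h)/(F + (-1 + h)) = (-5 + h)/(-1 + F + h))
q(L) = -180 (q(L) = 4 - 23*8 = 4 - 1*184 = 4 - 184 = -180)
A = -3 (A = (-5 - 1)/(-1 + 4 - 1) = -6/2 = (1/2)*(-6) = -3)
w = 77166 (w = -25722*(-3) = 77166)
w - q(a) = 77166 - 1*(-180) = 77166 + 180 = 77346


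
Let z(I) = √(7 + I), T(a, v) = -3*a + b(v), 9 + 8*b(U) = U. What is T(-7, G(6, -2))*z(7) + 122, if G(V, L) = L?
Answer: 122 + 157*√14/8 ≈ 195.43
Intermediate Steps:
b(U) = -9/8 + U/8
T(a, v) = -9/8 - 3*a + v/8 (T(a, v) = -3*a + (-9/8 + v/8) = -9/8 - 3*a + v/8)
T(-7, G(6, -2))*z(7) + 122 = (-9/8 - 3*(-7) + (⅛)*(-2))*√(7 + 7) + 122 = (-9/8 + 21 - ¼)*√14 + 122 = 157*√14/8 + 122 = 122 + 157*√14/8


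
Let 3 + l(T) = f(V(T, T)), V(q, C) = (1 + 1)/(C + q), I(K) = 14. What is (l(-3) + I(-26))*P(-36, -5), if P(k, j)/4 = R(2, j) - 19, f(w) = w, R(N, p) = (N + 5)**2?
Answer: 1280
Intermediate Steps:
R(N, p) = (5 + N)**2
V(q, C) = 2/(C + q)
l(T) = -3 + 1/T (l(T) = -3 + 2/(T + T) = -3 + 2/((2*T)) = -3 + 2*(1/(2*T)) = -3 + 1/T)
P(k, j) = 120 (P(k, j) = 4*((5 + 2)**2 - 19) = 4*(7**2 - 19) = 4*(49 - 19) = 4*30 = 120)
(l(-3) + I(-26))*P(-36, -5) = ((-3 + 1/(-3)) + 14)*120 = ((-3 - 1/3) + 14)*120 = (-10/3 + 14)*120 = (32/3)*120 = 1280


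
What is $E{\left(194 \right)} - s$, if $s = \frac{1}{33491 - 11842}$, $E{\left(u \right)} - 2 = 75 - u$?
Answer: $- \frac{2532934}{21649} \approx -117.0$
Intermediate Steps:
$E{\left(u \right)} = 77 - u$ ($E{\left(u \right)} = 2 - \left(-75 + u\right) = 77 - u$)
$s = \frac{1}{21649} \approx 4.6192 \cdot 10^{-5}$
$E{\left(194 \right)} - s = \left(77 - 194\right) - \frac{1}{21649} = -117 - \frac{1}{21649} = - \frac{2532934}{21649}$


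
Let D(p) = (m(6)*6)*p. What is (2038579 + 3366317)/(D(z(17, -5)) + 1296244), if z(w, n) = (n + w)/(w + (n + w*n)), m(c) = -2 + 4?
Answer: 98639352/23656417 ≈ 4.1697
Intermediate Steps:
m(c) = 2
z(w, n) = (n + w)/(n + w + n*w) (z(w, n) = (n + w)/(w + (n + n*w)) = (n + w)/(n + w + n*w))
D(p) = 12*p (D(p) = (2*6)*p = 12*p)
(2038579 + 3366317)/(D(z(17, -5)) + 1296244) = (2038579 + 3366317)/(12*((-5 + 17)/(-5 + 17 - 5*17)) + 1296244) = 5404896/(12*(12/(-5 + 17 - 85)) + 1296244) = 5404896/(12*(12/(-73)) + 1296244) = 5404896/(12*(-1/73*12) + 1296244) = 5404896/(12*(-12/73) + 1296244) = 5404896/(-144/73 + 1296244) = 5404896/(94625668/73) = 5404896*(73/94625668) = 98639352/23656417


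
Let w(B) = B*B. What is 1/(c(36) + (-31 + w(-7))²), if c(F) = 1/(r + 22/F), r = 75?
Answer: 1361/440982 ≈ 0.0030863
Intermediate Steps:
w(B) = B²
c(F) = 1/(75 + 22/F)
1/(c(36) + (-31 + w(-7))²) = 1/(36/(22 + 75*36) + (-31 + (-7)²)²) = 1/(36/(22 + 2700) + (-31 + 49)²) = 1/(36/2722 + 18²) = 1/(36*(1/2722) + 324) = 1/(18/1361 + 324) = 1/(440982/1361) = 1361/440982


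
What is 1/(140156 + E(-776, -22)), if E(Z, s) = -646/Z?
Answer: 388/54380851 ≈ 7.1349e-6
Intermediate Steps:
1/(140156 + E(-776, -22)) = 1/(140156 - 646/(-776)) = 1/(140156 - 646*(-1/776)) = 1/(140156 + 323/388) = 1/(54380851/388) = 388/54380851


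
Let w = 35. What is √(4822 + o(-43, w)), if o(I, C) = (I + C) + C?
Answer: √4849 ≈ 69.635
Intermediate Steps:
o(I, C) = I + 2*C (o(I, C) = (C + I) + C = I + 2*C)
√(4822 + o(-43, w)) = √(4822 + (-43 + 2*35)) = √(4822 + (-43 + 70)) = √(4822 + 27) = √4849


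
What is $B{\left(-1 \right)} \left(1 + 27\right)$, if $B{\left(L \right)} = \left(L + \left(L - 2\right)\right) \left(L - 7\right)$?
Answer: $896$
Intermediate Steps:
$B{\left(L \right)} = \left(-7 + L\right) \left(-2 + 2 L\right)$ ($B{\left(L \right)} = \left(L + \left(L - 2\right)\right) \left(-7 + L\right) = \left(L + \left(-2 + L\right)\right) \left(-7 + L\right) = \left(-2 + 2 L\right) \left(-7 + L\right) = \left(-7 + L\right) \left(-2 + 2 L\right)$)
$B{\left(-1 \right)} \left(1 + 27\right) = \left(14 - -16 + 2 \left(-1\right)^{2}\right) \left(1 + 27\right) = \left(14 + 16 + 2 \cdot 1\right) 28 = \left(14 + 16 + 2\right) 28 = 32 \cdot 28 = 896$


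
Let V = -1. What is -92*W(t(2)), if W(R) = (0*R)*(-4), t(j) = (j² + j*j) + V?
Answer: 0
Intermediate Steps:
t(j) = -1 + 2*j² (t(j) = (j² + j*j) - 1 = (j² + j²) - 1 = 2*j² - 1 = -1 + 2*j²)
W(R) = 0 (W(R) = 0*(-4) = 0)
-92*W(t(2)) = -92*0 = 0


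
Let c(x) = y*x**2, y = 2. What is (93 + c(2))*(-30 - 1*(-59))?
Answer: 2929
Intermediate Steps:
c(x) = 2*x**2
(93 + c(2))*(-30 - 1*(-59)) = (93 + 2*2**2)*(-30 - 1*(-59)) = (93 + 2*4)*(-30 + 59) = (93 + 8)*29 = 101*29 = 2929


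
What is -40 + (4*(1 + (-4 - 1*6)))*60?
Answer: -2200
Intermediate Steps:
-40 + (4*(1 + (-4 - 1*6)))*60 = -40 + (4*(1 + (-4 - 6)))*60 = -40 + (4*(1 - 10))*60 = -40 + (4*(-9))*60 = -40 - 36*60 = -40 - 2160 = -2200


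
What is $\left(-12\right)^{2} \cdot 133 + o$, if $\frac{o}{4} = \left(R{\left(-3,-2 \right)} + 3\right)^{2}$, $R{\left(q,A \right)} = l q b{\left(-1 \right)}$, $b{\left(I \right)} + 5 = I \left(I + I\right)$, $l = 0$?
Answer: $19188$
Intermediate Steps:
$b{\left(I \right)} = -5 + 2 I^{2}$ ($b{\left(I \right)} = -5 + I \left(I + I\right) = -5 + I 2 I = -5 + 2 I^{2}$)
$R{\left(q,A \right)} = 0$ ($R{\left(q,A \right)} = 0 q \left(-5 + 2 \left(-1\right)^{2}\right) = 0 \left(-5 + 2 \cdot 1\right) = 0 \left(-5 + 2\right) = 0 \left(-3\right) = 0$)
$o = 36$ ($o = 4 \left(0 + 3\right)^{2} = 4 \cdot 3^{2} = 4 \cdot 9 = 36$)
$\left(-12\right)^{2} \cdot 133 + o = \left(-12\right)^{2} \cdot 133 + 36 = 144 \cdot 133 + 36 = 19152 + 36 = 19188$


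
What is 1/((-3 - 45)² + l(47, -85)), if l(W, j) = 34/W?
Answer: 47/108322 ≈ 0.00043389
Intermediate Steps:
1/((-3 - 45)² + l(47, -85)) = 1/((-3 - 45)² + 34/47) = 1/((-48)² + 34*(1/47)) = 1/(2304 + 34/47) = 1/(108322/47) = 47/108322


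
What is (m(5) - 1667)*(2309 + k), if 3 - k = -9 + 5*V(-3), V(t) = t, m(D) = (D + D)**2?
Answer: -3660512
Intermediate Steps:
m(D) = 4*D**2 (m(D) = (2*D)**2 = 4*D**2)
k = 27 (k = 3 - (-9 + 5*(-3)) = 3 - (-9 - 15) = 3 - 1*(-24) = 3 + 24 = 27)
(m(5) - 1667)*(2309 + k) = (4*5**2 - 1667)*(2309 + 27) = (4*25 - 1667)*2336 = (100 - 1667)*2336 = -1567*2336 = -3660512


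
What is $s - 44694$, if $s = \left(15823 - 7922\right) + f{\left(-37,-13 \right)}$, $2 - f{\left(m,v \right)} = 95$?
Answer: $-36886$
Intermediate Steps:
$f{\left(m,v \right)} = -93$ ($f{\left(m,v \right)} = 2 - 95 = -93$)
$s = 7808$ ($s = \left(15823 - 7922\right) - 93 = 7901 - 93 = 7808$)
$s - 44694 = 7808 - 44694 = -36886$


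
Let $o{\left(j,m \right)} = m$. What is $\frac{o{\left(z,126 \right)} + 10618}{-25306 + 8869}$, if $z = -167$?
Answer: $- \frac{10744}{16437} \approx -0.65365$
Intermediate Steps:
$\frac{o{\left(z,126 \right)} + 10618}{-25306 + 8869} = \frac{126 + 10618}{-25306 + 8869} = \frac{10744}{-16437} = 10744 \left(- \frac{1}{16437}\right) = - \frac{10744}{16437}$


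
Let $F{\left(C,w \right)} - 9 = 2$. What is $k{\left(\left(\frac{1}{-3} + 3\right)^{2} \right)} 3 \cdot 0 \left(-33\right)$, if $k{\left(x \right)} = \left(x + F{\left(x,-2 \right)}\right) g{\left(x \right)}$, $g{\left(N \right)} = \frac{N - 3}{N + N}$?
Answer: $0$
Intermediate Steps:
$g{\left(N \right)} = \frac{-3 + N}{2 N}$
$F{\left(C,w \right)} = 11$ ($F{\left(C,w \right)} = 9 + 2 = 11$)
$k{\left(x \right)} = \frac{\left(-3 + x\right) \left(11 + x\right)}{2 x}$ ($k{\left(x \right)} = \left(x + 11\right) \frac{-3 + x}{2 x} = \left(11 + x\right) \frac{-3 + x}{2 x} = \frac{\left(-3 + x\right) \left(11 + x\right)}{2 x}$)
$k{\left(\left(\frac{1}{-3} + 3\right)^{2} \right)} 3 \cdot 0 \left(-33\right) = \frac{\left(-3 + \left(\frac{1}{-3} + 3\right)^{2}\right) \left(11 + \left(\frac{1}{-3} + 3\right)^{2}\right)}{2 \left(\frac{1}{-3} + 3\right)^{2}} \cdot 3 \cdot 0 \left(-33\right) = \frac{\left(-3 + \left(- \frac{1}{3} + 3\right)^{2}\right) \left(11 + \left(- \frac{1}{3} + 3\right)^{2}\right)}{2 \left(- \frac{1}{3} + 3\right)^{2}} \cdot 0 \left(-33\right) = \frac{\left(-3 + \left(\frac{8}{3}\right)^{2}\right) \left(11 + \left(\frac{8}{3}\right)^{2}\right)}{2 \left(\frac{8}{3}\right)^{2}} \cdot 0 \left(-33\right) = \frac{\left(-3 + \frac{64}{9}\right) \left(11 + \frac{64}{9}\right)}{2 \cdot \frac{64}{9}} \cdot 0 \left(-33\right) = \frac{1}{2} \cdot \frac{9}{64} \cdot \frac{37}{9} \cdot \frac{163}{9} \cdot 0 \left(-33\right) = \frac{6031}{1152} \cdot 0 \left(-33\right) = 0 \left(-33\right) = 0$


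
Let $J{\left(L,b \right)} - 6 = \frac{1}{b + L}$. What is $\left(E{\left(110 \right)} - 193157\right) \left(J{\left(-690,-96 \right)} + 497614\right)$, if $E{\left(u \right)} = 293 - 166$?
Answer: $- \frac{37749846223285}{393} \approx -9.6056 \cdot 10^{10}$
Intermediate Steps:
$J{\left(L,b \right)} = 6 + \frac{1}{L + b}$ ($J{\left(L,b \right)} = 6 + \frac{1}{b + L} = 6 + \frac{1}{L + b}$)
$E{\left(u \right)} = 127$ ($E{\left(u \right)} = 293 - 166 = 127$)
$\left(E{\left(110 \right)} - 193157\right) \left(J{\left(-690,-96 \right)} + 497614\right) = \left(127 - 193157\right) \left(\frac{1 + 6 \left(-690\right) + 6 \left(-96\right)}{-690 - 96} + 497614\right) = - 193030 \left(\frac{1 - 4140 - 576}{-786} + 497614\right) = - 193030 \left(\left(- \frac{1}{786}\right) \left(-4715\right) + 497614\right) = - 193030 \left(\frac{4715}{786} + 497614\right) = \left(-193030\right) \frac{391129319}{786} = - \frac{37749846223285}{393}$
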